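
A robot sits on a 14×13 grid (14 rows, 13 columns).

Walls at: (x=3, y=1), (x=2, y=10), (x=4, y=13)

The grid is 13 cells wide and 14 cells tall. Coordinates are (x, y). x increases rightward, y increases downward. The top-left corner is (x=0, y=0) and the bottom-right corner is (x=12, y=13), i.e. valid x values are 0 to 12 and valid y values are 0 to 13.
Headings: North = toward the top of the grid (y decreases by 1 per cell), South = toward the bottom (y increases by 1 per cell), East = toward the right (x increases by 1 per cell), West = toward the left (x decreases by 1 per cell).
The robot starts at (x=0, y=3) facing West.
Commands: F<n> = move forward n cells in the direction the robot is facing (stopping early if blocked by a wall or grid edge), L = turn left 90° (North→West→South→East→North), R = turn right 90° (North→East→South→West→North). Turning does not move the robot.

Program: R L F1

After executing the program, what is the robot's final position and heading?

Start: (x=0, y=3), facing West
  R: turn right, now facing North
  L: turn left, now facing West
  F1: move forward 0/1 (blocked), now at (x=0, y=3)
Final: (x=0, y=3), facing West

Answer: Final position: (x=0, y=3), facing West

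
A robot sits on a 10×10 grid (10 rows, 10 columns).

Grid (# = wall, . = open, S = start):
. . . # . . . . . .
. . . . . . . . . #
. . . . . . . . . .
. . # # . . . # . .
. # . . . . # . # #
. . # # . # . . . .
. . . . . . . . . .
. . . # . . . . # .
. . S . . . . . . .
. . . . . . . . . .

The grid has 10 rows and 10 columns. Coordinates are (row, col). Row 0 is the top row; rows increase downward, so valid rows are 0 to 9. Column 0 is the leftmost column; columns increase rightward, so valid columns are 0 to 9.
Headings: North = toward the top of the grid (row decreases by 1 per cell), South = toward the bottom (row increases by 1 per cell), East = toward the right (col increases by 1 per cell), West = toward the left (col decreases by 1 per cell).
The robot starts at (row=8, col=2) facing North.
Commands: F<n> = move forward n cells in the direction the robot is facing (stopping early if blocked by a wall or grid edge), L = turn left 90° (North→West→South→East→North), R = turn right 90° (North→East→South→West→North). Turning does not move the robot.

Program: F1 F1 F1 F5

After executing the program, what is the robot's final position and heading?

Start: (row=8, col=2), facing North
  F1: move forward 1, now at (row=7, col=2)
  F1: move forward 1, now at (row=6, col=2)
  F1: move forward 0/1 (blocked), now at (row=6, col=2)
  F5: move forward 0/5 (blocked), now at (row=6, col=2)
Final: (row=6, col=2), facing North

Answer: Final position: (row=6, col=2), facing North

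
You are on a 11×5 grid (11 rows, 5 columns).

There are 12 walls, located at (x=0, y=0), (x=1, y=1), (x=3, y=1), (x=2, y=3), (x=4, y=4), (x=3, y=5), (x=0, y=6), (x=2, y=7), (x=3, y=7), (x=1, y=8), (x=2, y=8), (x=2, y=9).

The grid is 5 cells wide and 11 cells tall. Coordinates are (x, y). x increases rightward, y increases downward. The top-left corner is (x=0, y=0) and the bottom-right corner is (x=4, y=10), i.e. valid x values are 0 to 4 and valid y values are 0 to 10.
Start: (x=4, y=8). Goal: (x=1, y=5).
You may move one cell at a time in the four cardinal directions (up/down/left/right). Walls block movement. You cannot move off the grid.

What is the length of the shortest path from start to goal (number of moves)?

BFS from (x=4, y=8) until reaching (x=1, y=5):
  Distance 0: (x=4, y=8)
  Distance 1: (x=4, y=7), (x=3, y=8), (x=4, y=9)
  Distance 2: (x=4, y=6), (x=3, y=9), (x=4, y=10)
  Distance 3: (x=4, y=5), (x=3, y=6), (x=3, y=10)
  Distance 4: (x=2, y=6), (x=2, y=10)
  Distance 5: (x=2, y=5), (x=1, y=6), (x=1, y=10)
  Distance 6: (x=2, y=4), (x=1, y=5), (x=1, y=7), (x=1, y=9), (x=0, y=10)  <- goal reached here
One shortest path (6 moves): (x=4, y=8) -> (x=4, y=7) -> (x=4, y=6) -> (x=3, y=6) -> (x=2, y=6) -> (x=1, y=6) -> (x=1, y=5)

Answer: Shortest path length: 6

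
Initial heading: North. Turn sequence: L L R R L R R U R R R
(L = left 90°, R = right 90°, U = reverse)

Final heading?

Start: North
  L (left (90° counter-clockwise)) -> West
  L (left (90° counter-clockwise)) -> South
  R (right (90° clockwise)) -> West
  R (right (90° clockwise)) -> North
  L (left (90° counter-clockwise)) -> West
  R (right (90° clockwise)) -> North
  R (right (90° clockwise)) -> East
  U (U-turn (180°)) -> West
  R (right (90° clockwise)) -> North
  R (right (90° clockwise)) -> East
  R (right (90° clockwise)) -> South
Final: South

Answer: Final heading: South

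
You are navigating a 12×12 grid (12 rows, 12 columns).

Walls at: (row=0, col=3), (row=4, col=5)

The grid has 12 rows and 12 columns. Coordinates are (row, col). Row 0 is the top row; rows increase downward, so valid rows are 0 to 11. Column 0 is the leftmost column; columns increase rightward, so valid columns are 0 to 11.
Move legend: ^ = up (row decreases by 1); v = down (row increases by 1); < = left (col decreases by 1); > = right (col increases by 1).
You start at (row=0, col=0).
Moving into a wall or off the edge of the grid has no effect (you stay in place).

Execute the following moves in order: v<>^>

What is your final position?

Start: (row=0, col=0)
  v (down): (row=0, col=0) -> (row=1, col=0)
  < (left): blocked, stay at (row=1, col=0)
  > (right): (row=1, col=0) -> (row=1, col=1)
  ^ (up): (row=1, col=1) -> (row=0, col=1)
  > (right): (row=0, col=1) -> (row=0, col=2)
Final: (row=0, col=2)

Answer: Final position: (row=0, col=2)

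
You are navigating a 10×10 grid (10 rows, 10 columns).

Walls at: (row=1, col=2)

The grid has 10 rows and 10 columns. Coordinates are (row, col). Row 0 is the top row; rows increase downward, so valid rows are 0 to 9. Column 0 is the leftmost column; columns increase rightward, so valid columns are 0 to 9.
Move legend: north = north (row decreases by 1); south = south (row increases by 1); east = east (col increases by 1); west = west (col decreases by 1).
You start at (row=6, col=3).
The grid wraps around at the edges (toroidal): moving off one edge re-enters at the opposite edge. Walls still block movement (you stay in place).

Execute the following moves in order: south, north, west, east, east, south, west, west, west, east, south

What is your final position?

Start: (row=6, col=3)
  south (south): (row=6, col=3) -> (row=7, col=3)
  north (north): (row=7, col=3) -> (row=6, col=3)
  west (west): (row=6, col=3) -> (row=6, col=2)
  east (east): (row=6, col=2) -> (row=6, col=3)
  east (east): (row=6, col=3) -> (row=6, col=4)
  south (south): (row=6, col=4) -> (row=7, col=4)
  west (west): (row=7, col=4) -> (row=7, col=3)
  west (west): (row=7, col=3) -> (row=7, col=2)
  west (west): (row=7, col=2) -> (row=7, col=1)
  east (east): (row=7, col=1) -> (row=7, col=2)
  south (south): (row=7, col=2) -> (row=8, col=2)
Final: (row=8, col=2)

Answer: Final position: (row=8, col=2)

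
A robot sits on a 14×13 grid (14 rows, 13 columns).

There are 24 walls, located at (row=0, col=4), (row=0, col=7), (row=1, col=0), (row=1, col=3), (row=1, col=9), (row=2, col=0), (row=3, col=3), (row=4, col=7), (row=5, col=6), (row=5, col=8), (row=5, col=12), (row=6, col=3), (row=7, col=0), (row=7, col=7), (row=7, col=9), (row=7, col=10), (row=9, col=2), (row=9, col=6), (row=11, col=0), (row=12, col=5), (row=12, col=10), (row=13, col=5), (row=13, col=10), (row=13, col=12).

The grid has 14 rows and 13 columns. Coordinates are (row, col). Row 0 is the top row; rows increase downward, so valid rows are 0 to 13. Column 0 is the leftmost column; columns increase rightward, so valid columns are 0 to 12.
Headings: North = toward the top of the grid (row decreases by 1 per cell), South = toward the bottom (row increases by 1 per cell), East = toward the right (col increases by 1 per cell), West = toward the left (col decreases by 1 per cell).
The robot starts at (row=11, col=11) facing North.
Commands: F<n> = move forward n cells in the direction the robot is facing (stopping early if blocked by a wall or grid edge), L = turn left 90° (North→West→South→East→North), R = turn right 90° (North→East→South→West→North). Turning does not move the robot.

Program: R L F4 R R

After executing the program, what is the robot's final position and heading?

Start: (row=11, col=11), facing North
  R: turn right, now facing East
  L: turn left, now facing North
  F4: move forward 4, now at (row=7, col=11)
  R: turn right, now facing East
  R: turn right, now facing South
Final: (row=7, col=11), facing South

Answer: Final position: (row=7, col=11), facing South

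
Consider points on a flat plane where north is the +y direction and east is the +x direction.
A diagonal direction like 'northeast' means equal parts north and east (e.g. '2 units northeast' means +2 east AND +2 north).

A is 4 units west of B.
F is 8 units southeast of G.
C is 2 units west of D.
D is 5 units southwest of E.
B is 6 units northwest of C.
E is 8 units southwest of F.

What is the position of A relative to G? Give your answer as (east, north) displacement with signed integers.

Place G at the origin (east=0, north=0).
  F is 8 units southeast of G: delta (east=+8, north=-8); F at (east=8, north=-8).
  E is 8 units southwest of F: delta (east=-8, north=-8); E at (east=0, north=-16).
  D is 5 units southwest of E: delta (east=-5, north=-5); D at (east=-5, north=-21).
  C is 2 units west of D: delta (east=-2, north=+0); C at (east=-7, north=-21).
  B is 6 units northwest of C: delta (east=-6, north=+6); B at (east=-13, north=-15).
  A is 4 units west of B: delta (east=-4, north=+0); A at (east=-17, north=-15).
Therefore A relative to G: (east=-17, north=-15).

Answer: A is at (east=-17, north=-15) relative to G.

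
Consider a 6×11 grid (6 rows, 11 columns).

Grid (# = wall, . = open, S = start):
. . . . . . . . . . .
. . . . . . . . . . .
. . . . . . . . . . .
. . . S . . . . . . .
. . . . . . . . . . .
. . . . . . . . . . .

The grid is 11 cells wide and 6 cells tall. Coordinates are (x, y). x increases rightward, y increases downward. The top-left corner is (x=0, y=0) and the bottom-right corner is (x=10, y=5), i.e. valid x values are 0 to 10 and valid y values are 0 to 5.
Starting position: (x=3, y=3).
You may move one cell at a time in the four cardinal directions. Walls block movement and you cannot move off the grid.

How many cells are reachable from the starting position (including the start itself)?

Answer: Reachable cells: 66

Derivation:
BFS flood-fill from (x=3, y=3):
  Distance 0: (x=3, y=3)
  Distance 1: (x=3, y=2), (x=2, y=3), (x=4, y=3), (x=3, y=4)
  Distance 2: (x=3, y=1), (x=2, y=2), (x=4, y=2), (x=1, y=3), (x=5, y=3), (x=2, y=4), (x=4, y=4), (x=3, y=5)
  Distance 3: (x=3, y=0), (x=2, y=1), (x=4, y=1), (x=1, y=2), (x=5, y=2), (x=0, y=3), (x=6, y=3), (x=1, y=4), (x=5, y=4), (x=2, y=5), (x=4, y=5)
  Distance 4: (x=2, y=0), (x=4, y=0), (x=1, y=1), (x=5, y=1), (x=0, y=2), (x=6, y=2), (x=7, y=3), (x=0, y=4), (x=6, y=4), (x=1, y=5), (x=5, y=5)
  Distance 5: (x=1, y=0), (x=5, y=0), (x=0, y=1), (x=6, y=1), (x=7, y=2), (x=8, y=3), (x=7, y=4), (x=0, y=5), (x=6, y=5)
  Distance 6: (x=0, y=0), (x=6, y=0), (x=7, y=1), (x=8, y=2), (x=9, y=3), (x=8, y=4), (x=7, y=5)
  Distance 7: (x=7, y=0), (x=8, y=1), (x=9, y=2), (x=10, y=3), (x=9, y=4), (x=8, y=5)
  Distance 8: (x=8, y=0), (x=9, y=1), (x=10, y=2), (x=10, y=4), (x=9, y=5)
  Distance 9: (x=9, y=0), (x=10, y=1), (x=10, y=5)
  Distance 10: (x=10, y=0)
Total reachable: 66 (grid has 66 open cells total)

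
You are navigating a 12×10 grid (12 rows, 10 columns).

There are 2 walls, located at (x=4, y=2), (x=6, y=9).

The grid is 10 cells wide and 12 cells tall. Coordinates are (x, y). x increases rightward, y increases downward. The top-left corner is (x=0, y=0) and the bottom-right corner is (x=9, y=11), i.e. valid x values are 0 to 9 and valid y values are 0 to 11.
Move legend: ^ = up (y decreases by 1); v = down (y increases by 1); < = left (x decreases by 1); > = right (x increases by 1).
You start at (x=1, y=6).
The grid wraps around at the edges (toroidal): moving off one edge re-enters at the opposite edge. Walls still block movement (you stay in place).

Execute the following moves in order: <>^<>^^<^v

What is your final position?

Start: (x=1, y=6)
  < (left): (x=1, y=6) -> (x=0, y=6)
  > (right): (x=0, y=6) -> (x=1, y=6)
  ^ (up): (x=1, y=6) -> (x=1, y=5)
  < (left): (x=1, y=5) -> (x=0, y=5)
  > (right): (x=0, y=5) -> (x=1, y=5)
  ^ (up): (x=1, y=5) -> (x=1, y=4)
  ^ (up): (x=1, y=4) -> (x=1, y=3)
  < (left): (x=1, y=3) -> (x=0, y=3)
  ^ (up): (x=0, y=3) -> (x=0, y=2)
  v (down): (x=0, y=2) -> (x=0, y=3)
Final: (x=0, y=3)

Answer: Final position: (x=0, y=3)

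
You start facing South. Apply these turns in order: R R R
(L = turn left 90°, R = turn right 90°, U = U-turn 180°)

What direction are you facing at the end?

Answer: Final heading: East

Derivation:
Start: South
  R (right (90° clockwise)) -> West
  R (right (90° clockwise)) -> North
  R (right (90° clockwise)) -> East
Final: East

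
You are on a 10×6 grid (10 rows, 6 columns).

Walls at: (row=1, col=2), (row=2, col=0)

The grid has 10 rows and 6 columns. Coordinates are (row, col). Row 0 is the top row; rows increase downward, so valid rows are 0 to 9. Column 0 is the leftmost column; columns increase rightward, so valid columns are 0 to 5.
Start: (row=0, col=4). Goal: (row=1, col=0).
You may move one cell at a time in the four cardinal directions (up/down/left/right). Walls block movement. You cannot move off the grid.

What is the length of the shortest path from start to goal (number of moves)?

BFS from (row=0, col=4) until reaching (row=1, col=0):
  Distance 0: (row=0, col=4)
  Distance 1: (row=0, col=3), (row=0, col=5), (row=1, col=4)
  Distance 2: (row=0, col=2), (row=1, col=3), (row=1, col=5), (row=2, col=4)
  Distance 3: (row=0, col=1), (row=2, col=3), (row=2, col=5), (row=3, col=4)
  Distance 4: (row=0, col=0), (row=1, col=1), (row=2, col=2), (row=3, col=3), (row=3, col=5), (row=4, col=4)
  Distance 5: (row=1, col=0), (row=2, col=1), (row=3, col=2), (row=4, col=3), (row=4, col=5), (row=5, col=4)  <- goal reached here
One shortest path (5 moves): (row=0, col=4) -> (row=0, col=3) -> (row=0, col=2) -> (row=0, col=1) -> (row=0, col=0) -> (row=1, col=0)

Answer: Shortest path length: 5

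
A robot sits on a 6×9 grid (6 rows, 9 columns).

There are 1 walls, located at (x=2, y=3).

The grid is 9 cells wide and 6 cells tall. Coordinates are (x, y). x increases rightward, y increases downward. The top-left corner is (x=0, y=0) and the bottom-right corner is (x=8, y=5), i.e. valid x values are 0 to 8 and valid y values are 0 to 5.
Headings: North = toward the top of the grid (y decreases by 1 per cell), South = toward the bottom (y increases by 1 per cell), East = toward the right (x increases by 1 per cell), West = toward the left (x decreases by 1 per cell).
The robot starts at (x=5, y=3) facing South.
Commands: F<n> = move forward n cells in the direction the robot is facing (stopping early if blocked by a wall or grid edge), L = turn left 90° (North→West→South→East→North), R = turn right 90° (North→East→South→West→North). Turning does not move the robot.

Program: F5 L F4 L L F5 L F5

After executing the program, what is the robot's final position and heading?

Answer: Final position: (x=3, y=5), facing South

Derivation:
Start: (x=5, y=3), facing South
  F5: move forward 2/5 (blocked), now at (x=5, y=5)
  L: turn left, now facing East
  F4: move forward 3/4 (blocked), now at (x=8, y=5)
  L: turn left, now facing North
  L: turn left, now facing West
  F5: move forward 5, now at (x=3, y=5)
  L: turn left, now facing South
  F5: move forward 0/5 (blocked), now at (x=3, y=5)
Final: (x=3, y=5), facing South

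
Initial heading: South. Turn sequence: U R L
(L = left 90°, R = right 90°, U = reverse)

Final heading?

Answer: Final heading: North

Derivation:
Start: South
  U (U-turn (180°)) -> North
  R (right (90° clockwise)) -> East
  L (left (90° counter-clockwise)) -> North
Final: North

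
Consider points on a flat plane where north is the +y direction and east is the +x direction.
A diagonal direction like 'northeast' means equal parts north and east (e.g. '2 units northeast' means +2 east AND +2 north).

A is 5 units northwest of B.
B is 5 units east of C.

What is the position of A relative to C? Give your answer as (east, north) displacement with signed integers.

Place C at the origin (east=0, north=0).
  B is 5 units east of C: delta (east=+5, north=+0); B at (east=5, north=0).
  A is 5 units northwest of B: delta (east=-5, north=+5); A at (east=0, north=5).
Therefore A relative to C: (east=0, north=5).

Answer: A is at (east=0, north=5) relative to C.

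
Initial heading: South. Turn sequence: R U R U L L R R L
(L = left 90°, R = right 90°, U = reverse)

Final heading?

Answer: Final heading: West

Derivation:
Start: South
  R (right (90° clockwise)) -> West
  U (U-turn (180°)) -> East
  R (right (90° clockwise)) -> South
  U (U-turn (180°)) -> North
  L (left (90° counter-clockwise)) -> West
  L (left (90° counter-clockwise)) -> South
  R (right (90° clockwise)) -> West
  R (right (90° clockwise)) -> North
  L (left (90° counter-clockwise)) -> West
Final: West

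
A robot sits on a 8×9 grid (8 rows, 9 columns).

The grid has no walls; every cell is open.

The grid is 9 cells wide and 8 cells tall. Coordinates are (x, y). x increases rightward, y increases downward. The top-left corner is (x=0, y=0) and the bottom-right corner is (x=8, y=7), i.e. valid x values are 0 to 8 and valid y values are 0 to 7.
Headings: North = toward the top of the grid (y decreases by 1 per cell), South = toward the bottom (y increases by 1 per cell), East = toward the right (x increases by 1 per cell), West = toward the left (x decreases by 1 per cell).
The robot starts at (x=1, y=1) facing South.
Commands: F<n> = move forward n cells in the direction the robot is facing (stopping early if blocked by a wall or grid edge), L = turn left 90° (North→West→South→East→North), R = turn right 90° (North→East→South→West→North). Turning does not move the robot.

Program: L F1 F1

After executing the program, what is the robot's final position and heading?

Answer: Final position: (x=3, y=1), facing East

Derivation:
Start: (x=1, y=1), facing South
  L: turn left, now facing East
  F1: move forward 1, now at (x=2, y=1)
  F1: move forward 1, now at (x=3, y=1)
Final: (x=3, y=1), facing East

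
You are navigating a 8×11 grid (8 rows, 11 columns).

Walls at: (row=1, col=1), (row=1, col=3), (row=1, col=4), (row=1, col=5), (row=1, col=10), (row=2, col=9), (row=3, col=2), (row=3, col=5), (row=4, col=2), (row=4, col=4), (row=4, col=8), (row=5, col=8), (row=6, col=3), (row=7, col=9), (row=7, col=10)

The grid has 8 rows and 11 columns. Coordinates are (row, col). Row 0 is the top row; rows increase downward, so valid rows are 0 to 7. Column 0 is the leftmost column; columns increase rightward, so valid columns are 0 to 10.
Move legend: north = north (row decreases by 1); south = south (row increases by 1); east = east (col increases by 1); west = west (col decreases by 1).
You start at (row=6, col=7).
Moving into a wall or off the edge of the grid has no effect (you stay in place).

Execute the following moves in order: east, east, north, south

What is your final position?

Start: (row=6, col=7)
  east (east): (row=6, col=7) -> (row=6, col=8)
  east (east): (row=6, col=8) -> (row=6, col=9)
  north (north): (row=6, col=9) -> (row=5, col=9)
  south (south): (row=5, col=9) -> (row=6, col=9)
Final: (row=6, col=9)

Answer: Final position: (row=6, col=9)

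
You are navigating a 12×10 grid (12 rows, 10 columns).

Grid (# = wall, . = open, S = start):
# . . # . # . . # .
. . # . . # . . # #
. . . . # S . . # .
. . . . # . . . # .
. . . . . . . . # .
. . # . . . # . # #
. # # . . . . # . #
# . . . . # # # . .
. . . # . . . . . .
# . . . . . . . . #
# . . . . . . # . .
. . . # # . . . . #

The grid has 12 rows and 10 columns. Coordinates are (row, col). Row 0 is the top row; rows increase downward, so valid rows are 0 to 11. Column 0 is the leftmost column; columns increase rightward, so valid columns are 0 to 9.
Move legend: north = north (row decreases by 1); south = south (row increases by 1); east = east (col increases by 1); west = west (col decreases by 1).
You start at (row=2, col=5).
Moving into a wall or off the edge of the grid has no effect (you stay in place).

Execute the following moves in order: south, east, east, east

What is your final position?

Answer: Final position: (row=3, col=7)

Derivation:
Start: (row=2, col=5)
  south (south): (row=2, col=5) -> (row=3, col=5)
  east (east): (row=3, col=5) -> (row=3, col=6)
  east (east): (row=3, col=6) -> (row=3, col=7)
  east (east): blocked, stay at (row=3, col=7)
Final: (row=3, col=7)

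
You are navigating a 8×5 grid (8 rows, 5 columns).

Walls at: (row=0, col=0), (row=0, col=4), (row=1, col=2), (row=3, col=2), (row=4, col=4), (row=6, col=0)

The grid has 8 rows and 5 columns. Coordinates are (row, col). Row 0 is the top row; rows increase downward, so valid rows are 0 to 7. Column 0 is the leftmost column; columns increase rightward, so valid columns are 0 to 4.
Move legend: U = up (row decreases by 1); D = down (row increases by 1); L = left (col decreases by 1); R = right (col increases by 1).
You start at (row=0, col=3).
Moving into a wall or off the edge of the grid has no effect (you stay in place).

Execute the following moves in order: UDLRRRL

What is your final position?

Start: (row=0, col=3)
  U (up): blocked, stay at (row=0, col=3)
  D (down): (row=0, col=3) -> (row=1, col=3)
  L (left): blocked, stay at (row=1, col=3)
  R (right): (row=1, col=3) -> (row=1, col=4)
  R (right): blocked, stay at (row=1, col=4)
  R (right): blocked, stay at (row=1, col=4)
  L (left): (row=1, col=4) -> (row=1, col=3)
Final: (row=1, col=3)

Answer: Final position: (row=1, col=3)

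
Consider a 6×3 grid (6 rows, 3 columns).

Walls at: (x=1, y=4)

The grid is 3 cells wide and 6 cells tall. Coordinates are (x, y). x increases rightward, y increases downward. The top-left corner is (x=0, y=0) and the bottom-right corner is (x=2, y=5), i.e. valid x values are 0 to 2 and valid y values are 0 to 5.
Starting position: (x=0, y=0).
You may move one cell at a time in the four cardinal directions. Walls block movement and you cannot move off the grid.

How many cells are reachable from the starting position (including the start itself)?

Answer: Reachable cells: 17

Derivation:
BFS flood-fill from (x=0, y=0):
  Distance 0: (x=0, y=0)
  Distance 1: (x=1, y=0), (x=0, y=1)
  Distance 2: (x=2, y=0), (x=1, y=1), (x=0, y=2)
  Distance 3: (x=2, y=1), (x=1, y=2), (x=0, y=3)
  Distance 4: (x=2, y=2), (x=1, y=3), (x=0, y=4)
  Distance 5: (x=2, y=3), (x=0, y=5)
  Distance 6: (x=2, y=4), (x=1, y=5)
  Distance 7: (x=2, y=5)
Total reachable: 17 (grid has 17 open cells total)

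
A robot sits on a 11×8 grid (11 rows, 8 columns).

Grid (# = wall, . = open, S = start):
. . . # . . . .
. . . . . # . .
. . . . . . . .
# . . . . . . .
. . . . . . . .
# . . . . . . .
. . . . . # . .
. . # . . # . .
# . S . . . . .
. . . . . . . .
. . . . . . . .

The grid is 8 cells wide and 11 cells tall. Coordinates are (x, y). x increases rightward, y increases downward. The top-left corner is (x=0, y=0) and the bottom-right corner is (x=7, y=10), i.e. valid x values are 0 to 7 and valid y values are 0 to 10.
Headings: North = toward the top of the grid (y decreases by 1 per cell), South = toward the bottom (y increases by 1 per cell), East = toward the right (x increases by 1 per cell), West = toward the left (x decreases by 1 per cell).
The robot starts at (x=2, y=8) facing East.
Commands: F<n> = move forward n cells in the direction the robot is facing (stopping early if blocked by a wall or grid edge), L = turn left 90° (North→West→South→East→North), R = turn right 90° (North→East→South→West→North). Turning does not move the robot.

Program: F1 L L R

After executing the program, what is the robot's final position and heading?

Answer: Final position: (x=3, y=8), facing North

Derivation:
Start: (x=2, y=8), facing East
  F1: move forward 1, now at (x=3, y=8)
  L: turn left, now facing North
  L: turn left, now facing West
  R: turn right, now facing North
Final: (x=3, y=8), facing North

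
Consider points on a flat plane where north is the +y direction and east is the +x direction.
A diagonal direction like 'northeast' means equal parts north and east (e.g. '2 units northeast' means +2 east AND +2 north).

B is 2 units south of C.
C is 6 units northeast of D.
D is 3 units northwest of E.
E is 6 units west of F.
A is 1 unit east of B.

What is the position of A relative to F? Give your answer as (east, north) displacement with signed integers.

Place F at the origin (east=0, north=0).
  E is 6 units west of F: delta (east=-6, north=+0); E at (east=-6, north=0).
  D is 3 units northwest of E: delta (east=-3, north=+3); D at (east=-9, north=3).
  C is 6 units northeast of D: delta (east=+6, north=+6); C at (east=-3, north=9).
  B is 2 units south of C: delta (east=+0, north=-2); B at (east=-3, north=7).
  A is 1 unit east of B: delta (east=+1, north=+0); A at (east=-2, north=7).
Therefore A relative to F: (east=-2, north=7).

Answer: A is at (east=-2, north=7) relative to F.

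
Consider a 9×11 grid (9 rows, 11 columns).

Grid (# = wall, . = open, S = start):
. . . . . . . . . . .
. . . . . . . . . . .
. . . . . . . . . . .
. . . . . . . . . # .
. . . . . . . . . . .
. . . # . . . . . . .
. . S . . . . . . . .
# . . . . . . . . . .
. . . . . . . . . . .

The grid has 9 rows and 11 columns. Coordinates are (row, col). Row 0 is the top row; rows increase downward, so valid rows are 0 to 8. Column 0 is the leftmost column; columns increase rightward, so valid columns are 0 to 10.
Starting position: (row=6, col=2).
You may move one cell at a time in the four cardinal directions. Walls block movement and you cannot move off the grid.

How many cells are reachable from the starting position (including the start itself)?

BFS flood-fill from (row=6, col=2):
  Distance 0: (row=6, col=2)
  Distance 1: (row=5, col=2), (row=6, col=1), (row=6, col=3), (row=7, col=2)
  Distance 2: (row=4, col=2), (row=5, col=1), (row=6, col=0), (row=6, col=4), (row=7, col=1), (row=7, col=3), (row=8, col=2)
  Distance 3: (row=3, col=2), (row=4, col=1), (row=4, col=3), (row=5, col=0), (row=5, col=4), (row=6, col=5), (row=7, col=4), (row=8, col=1), (row=8, col=3)
  Distance 4: (row=2, col=2), (row=3, col=1), (row=3, col=3), (row=4, col=0), (row=4, col=4), (row=5, col=5), (row=6, col=6), (row=7, col=5), (row=8, col=0), (row=8, col=4)
  Distance 5: (row=1, col=2), (row=2, col=1), (row=2, col=3), (row=3, col=0), (row=3, col=4), (row=4, col=5), (row=5, col=6), (row=6, col=7), (row=7, col=6), (row=8, col=5)
  Distance 6: (row=0, col=2), (row=1, col=1), (row=1, col=3), (row=2, col=0), (row=2, col=4), (row=3, col=5), (row=4, col=6), (row=5, col=7), (row=6, col=8), (row=7, col=7), (row=8, col=6)
  Distance 7: (row=0, col=1), (row=0, col=3), (row=1, col=0), (row=1, col=4), (row=2, col=5), (row=3, col=6), (row=4, col=7), (row=5, col=8), (row=6, col=9), (row=7, col=8), (row=8, col=7)
  Distance 8: (row=0, col=0), (row=0, col=4), (row=1, col=5), (row=2, col=6), (row=3, col=7), (row=4, col=8), (row=5, col=9), (row=6, col=10), (row=7, col=9), (row=8, col=8)
  Distance 9: (row=0, col=5), (row=1, col=6), (row=2, col=7), (row=3, col=8), (row=4, col=9), (row=5, col=10), (row=7, col=10), (row=8, col=9)
  Distance 10: (row=0, col=6), (row=1, col=7), (row=2, col=8), (row=4, col=10), (row=8, col=10)
  Distance 11: (row=0, col=7), (row=1, col=8), (row=2, col=9), (row=3, col=10)
  Distance 12: (row=0, col=8), (row=1, col=9), (row=2, col=10)
  Distance 13: (row=0, col=9), (row=1, col=10)
  Distance 14: (row=0, col=10)
Total reachable: 96 (grid has 96 open cells total)

Answer: Reachable cells: 96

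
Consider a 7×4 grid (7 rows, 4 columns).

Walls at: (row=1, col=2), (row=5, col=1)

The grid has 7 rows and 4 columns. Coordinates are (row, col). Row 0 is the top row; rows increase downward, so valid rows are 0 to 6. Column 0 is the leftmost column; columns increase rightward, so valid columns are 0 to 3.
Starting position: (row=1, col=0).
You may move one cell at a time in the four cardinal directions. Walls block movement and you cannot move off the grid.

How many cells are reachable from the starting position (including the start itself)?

Answer: Reachable cells: 26

Derivation:
BFS flood-fill from (row=1, col=0):
  Distance 0: (row=1, col=0)
  Distance 1: (row=0, col=0), (row=1, col=1), (row=2, col=0)
  Distance 2: (row=0, col=1), (row=2, col=1), (row=3, col=0)
  Distance 3: (row=0, col=2), (row=2, col=2), (row=3, col=1), (row=4, col=0)
  Distance 4: (row=0, col=3), (row=2, col=3), (row=3, col=2), (row=4, col=1), (row=5, col=0)
  Distance 5: (row=1, col=3), (row=3, col=3), (row=4, col=2), (row=6, col=0)
  Distance 6: (row=4, col=3), (row=5, col=2), (row=6, col=1)
  Distance 7: (row=5, col=3), (row=6, col=2)
  Distance 8: (row=6, col=3)
Total reachable: 26 (grid has 26 open cells total)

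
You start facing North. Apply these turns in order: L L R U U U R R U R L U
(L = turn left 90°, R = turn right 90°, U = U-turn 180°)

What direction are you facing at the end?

Answer: Final heading: West

Derivation:
Start: North
  L (left (90° counter-clockwise)) -> West
  L (left (90° counter-clockwise)) -> South
  R (right (90° clockwise)) -> West
  U (U-turn (180°)) -> East
  U (U-turn (180°)) -> West
  U (U-turn (180°)) -> East
  R (right (90° clockwise)) -> South
  R (right (90° clockwise)) -> West
  U (U-turn (180°)) -> East
  R (right (90° clockwise)) -> South
  L (left (90° counter-clockwise)) -> East
  U (U-turn (180°)) -> West
Final: West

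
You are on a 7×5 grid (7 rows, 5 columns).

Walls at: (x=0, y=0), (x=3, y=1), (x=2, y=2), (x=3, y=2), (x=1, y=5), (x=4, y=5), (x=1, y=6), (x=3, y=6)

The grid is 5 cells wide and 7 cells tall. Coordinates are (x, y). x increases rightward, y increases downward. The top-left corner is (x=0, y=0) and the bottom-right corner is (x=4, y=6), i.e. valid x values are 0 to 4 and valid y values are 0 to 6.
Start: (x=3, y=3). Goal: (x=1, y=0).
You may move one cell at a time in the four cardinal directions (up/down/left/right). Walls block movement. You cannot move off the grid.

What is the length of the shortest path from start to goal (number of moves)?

Answer: Shortest path length: 5

Derivation:
BFS from (x=3, y=3) until reaching (x=1, y=0):
  Distance 0: (x=3, y=3)
  Distance 1: (x=2, y=3), (x=4, y=3), (x=3, y=4)
  Distance 2: (x=4, y=2), (x=1, y=3), (x=2, y=4), (x=4, y=4), (x=3, y=5)
  Distance 3: (x=4, y=1), (x=1, y=2), (x=0, y=3), (x=1, y=4), (x=2, y=5)
  Distance 4: (x=4, y=0), (x=1, y=1), (x=0, y=2), (x=0, y=4), (x=2, y=6)
  Distance 5: (x=1, y=0), (x=3, y=0), (x=0, y=1), (x=2, y=1), (x=0, y=5)  <- goal reached here
One shortest path (5 moves): (x=3, y=3) -> (x=2, y=3) -> (x=1, y=3) -> (x=1, y=2) -> (x=1, y=1) -> (x=1, y=0)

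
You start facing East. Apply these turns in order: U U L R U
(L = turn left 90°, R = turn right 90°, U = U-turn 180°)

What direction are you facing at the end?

Answer: Final heading: West

Derivation:
Start: East
  U (U-turn (180°)) -> West
  U (U-turn (180°)) -> East
  L (left (90° counter-clockwise)) -> North
  R (right (90° clockwise)) -> East
  U (U-turn (180°)) -> West
Final: West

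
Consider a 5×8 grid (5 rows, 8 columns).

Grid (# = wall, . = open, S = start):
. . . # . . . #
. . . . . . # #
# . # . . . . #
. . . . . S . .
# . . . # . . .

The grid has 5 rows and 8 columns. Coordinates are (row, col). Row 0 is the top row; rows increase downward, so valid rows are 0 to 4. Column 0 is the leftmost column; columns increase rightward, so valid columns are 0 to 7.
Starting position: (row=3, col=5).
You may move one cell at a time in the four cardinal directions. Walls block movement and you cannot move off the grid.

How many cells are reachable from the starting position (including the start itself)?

BFS flood-fill from (row=3, col=5):
  Distance 0: (row=3, col=5)
  Distance 1: (row=2, col=5), (row=3, col=4), (row=3, col=6), (row=4, col=5)
  Distance 2: (row=1, col=5), (row=2, col=4), (row=2, col=6), (row=3, col=3), (row=3, col=7), (row=4, col=6)
  Distance 3: (row=0, col=5), (row=1, col=4), (row=2, col=3), (row=3, col=2), (row=4, col=3), (row=4, col=7)
  Distance 4: (row=0, col=4), (row=0, col=6), (row=1, col=3), (row=3, col=1), (row=4, col=2)
  Distance 5: (row=1, col=2), (row=2, col=1), (row=3, col=0), (row=4, col=1)
  Distance 6: (row=0, col=2), (row=1, col=1)
  Distance 7: (row=0, col=1), (row=1, col=0)
  Distance 8: (row=0, col=0)
Total reachable: 31 (grid has 31 open cells total)

Answer: Reachable cells: 31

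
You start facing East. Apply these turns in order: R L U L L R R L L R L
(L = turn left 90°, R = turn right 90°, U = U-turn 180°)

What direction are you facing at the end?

Start: East
  R (right (90° clockwise)) -> South
  L (left (90° counter-clockwise)) -> East
  U (U-turn (180°)) -> West
  L (left (90° counter-clockwise)) -> South
  L (left (90° counter-clockwise)) -> East
  R (right (90° clockwise)) -> South
  R (right (90° clockwise)) -> West
  L (left (90° counter-clockwise)) -> South
  L (left (90° counter-clockwise)) -> East
  R (right (90° clockwise)) -> South
  L (left (90° counter-clockwise)) -> East
Final: East

Answer: Final heading: East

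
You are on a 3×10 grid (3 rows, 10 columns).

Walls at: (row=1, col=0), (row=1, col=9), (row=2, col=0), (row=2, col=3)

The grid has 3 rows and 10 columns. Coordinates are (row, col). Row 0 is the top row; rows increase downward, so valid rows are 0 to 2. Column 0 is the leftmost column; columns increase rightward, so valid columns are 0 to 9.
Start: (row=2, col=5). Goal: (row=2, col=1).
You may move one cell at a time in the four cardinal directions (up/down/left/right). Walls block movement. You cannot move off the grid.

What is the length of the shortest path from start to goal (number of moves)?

BFS from (row=2, col=5) until reaching (row=2, col=1):
  Distance 0: (row=2, col=5)
  Distance 1: (row=1, col=5), (row=2, col=4), (row=2, col=6)
  Distance 2: (row=0, col=5), (row=1, col=4), (row=1, col=6), (row=2, col=7)
  Distance 3: (row=0, col=4), (row=0, col=6), (row=1, col=3), (row=1, col=7), (row=2, col=8)
  Distance 4: (row=0, col=3), (row=0, col=7), (row=1, col=2), (row=1, col=8), (row=2, col=9)
  Distance 5: (row=0, col=2), (row=0, col=8), (row=1, col=1), (row=2, col=2)
  Distance 6: (row=0, col=1), (row=0, col=9), (row=2, col=1)  <- goal reached here
One shortest path (6 moves): (row=2, col=5) -> (row=2, col=4) -> (row=1, col=4) -> (row=1, col=3) -> (row=1, col=2) -> (row=1, col=1) -> (row=2, col=1)

Answer: Shortest path length: 6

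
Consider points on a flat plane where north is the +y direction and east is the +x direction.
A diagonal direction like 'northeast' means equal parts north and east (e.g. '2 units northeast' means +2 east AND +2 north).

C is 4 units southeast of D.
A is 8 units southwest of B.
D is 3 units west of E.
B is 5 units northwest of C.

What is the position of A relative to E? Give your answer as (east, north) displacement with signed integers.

Place E at the origin (east=0, north=0).
  D is 3 units west of E: delta (east=-3, north=+0); D at (east=-3, north=0).
  C is 4 units southeast of D: delta (east=+4, north=-4); C at (east=1, north=-4).
  B is 5 units northwest of C: delta (east=-5, north=+5); B at (east=-4, north=1).
  A is 8 units southwest of B: delta (east=-8, north=-8); A at (east=-12, north=-7).
Therefore A relative to E: (east=-12, north=-7).

Answer: A is at (east=-12, north=-7) relative to E.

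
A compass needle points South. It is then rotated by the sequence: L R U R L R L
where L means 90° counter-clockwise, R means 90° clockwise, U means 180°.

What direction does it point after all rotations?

Answer: Final heading: North

Derivation:
Start: South
  L (left (90° counter-clockwise)) -> East
  R (right (90° clockwise)) -> South
  U (U-turn (180°)) -> North
  R (right (90° clockwise)) -> East
  L (left (90° counter-clockwise)) -> North
  R (right (90° clockwise)) -> East
  L (left (90° counter-clockwise)) -> North
Final: North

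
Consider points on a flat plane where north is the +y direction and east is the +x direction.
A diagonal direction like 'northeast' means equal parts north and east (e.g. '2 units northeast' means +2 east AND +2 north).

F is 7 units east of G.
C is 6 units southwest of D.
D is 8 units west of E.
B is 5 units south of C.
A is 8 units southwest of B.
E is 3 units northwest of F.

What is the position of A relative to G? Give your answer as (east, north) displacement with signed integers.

Place G at the origin (east=0, north=0).
  F is 7 units east of G: delta (east=+7, north=+0); F at (east=7, north=0).
  E is 3 units northwest of F: delta (east=-3, north=+3); E at (east=4, north=3).
  D is 8 units west of E: delta (east=-8, north=+0); D at (east=-4, north=3).
  C is 6 units southwest of D: delta (east=-6, north=-6); C at (east=-10, north=-3).
  B is 5 units south of C: delta (east=+0, north=-5); B at (east=-10, north=-8).
  A is 8 units southwest of B: delta (east=-8, north=-8); A at (east=-18, north=-16).
Therefore A relative to G: (east=-18, north=-16).

Answer: A is at (east=-18, north=-16) relative to G.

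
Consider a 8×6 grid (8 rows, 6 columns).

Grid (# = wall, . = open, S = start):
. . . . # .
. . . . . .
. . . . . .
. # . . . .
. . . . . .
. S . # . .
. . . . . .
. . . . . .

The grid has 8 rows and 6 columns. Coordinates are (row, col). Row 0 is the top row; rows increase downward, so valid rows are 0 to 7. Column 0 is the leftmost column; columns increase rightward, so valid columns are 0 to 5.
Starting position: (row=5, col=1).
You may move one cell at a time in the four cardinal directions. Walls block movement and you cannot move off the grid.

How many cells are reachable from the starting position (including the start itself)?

BFS flood-fill from (row=5, col=1):
  Distance 0: (row=5, col=1)
  Distance 1: (row=4, col=1), (row=5, col=0), (row=5, col=2), (row=6, col=1)
  Distance 2: (row=4, col=0), (row=4, col=2), (row=6, col=0), (row=6, col=2), (row=7, col=1)
  Distance 3: (row=3, col=0), (row=3, col=2), (row=4, col=3), (row=6, col=3), (row=7, col=0), (row=7, col=2)
  Distance 4: (row=2, col=0), (row=2, col=2), (row=3, col=3), (row=4, col=4), (row=6, col=4), (row=7, col=3)
  Distance 5: (row=1, col=0), (row=1, col=2), (row=2, col=1), (row=2, col=3), (row=3, col=4), (row=4, col=5), (row=5, col=4), (row=6, col=5), (row=7, col=4)
  Distance 6: (row=0, col=0), (row=0, col=2), (row=1, col=1), (row=1, col=3), (row=2, col=4), (row=3, col=5), (row=5, col=5), (row=7, col=5)
  Distance 7: (row=0, col=1), (row=0, col=3), (row=1, col=4), (row=2, col=5)
  Distance 8: (row=1, col=5)
  Distance 9: (row=0, col=5)
Total reachable: 45 (grid has 45 open cells total)

Answer: Reachable cells: 45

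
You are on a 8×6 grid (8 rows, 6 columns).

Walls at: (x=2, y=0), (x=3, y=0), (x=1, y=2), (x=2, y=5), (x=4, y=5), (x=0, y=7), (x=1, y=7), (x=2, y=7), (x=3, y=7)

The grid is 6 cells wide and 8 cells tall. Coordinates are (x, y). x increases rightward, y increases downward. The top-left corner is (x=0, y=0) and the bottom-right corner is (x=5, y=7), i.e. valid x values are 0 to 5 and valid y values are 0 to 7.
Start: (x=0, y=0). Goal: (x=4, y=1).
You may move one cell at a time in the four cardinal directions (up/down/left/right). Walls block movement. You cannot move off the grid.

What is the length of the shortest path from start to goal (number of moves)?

BFS from (x=0, y=0) until reaching (x=4, y=1):
  Distance 0: (x=0, y=0)
  Distance 1: (x=1, y=0), (x=0, y=1)
  Distance 2: (x=1, y=1), (x=0, y=2)
  Distance 3: (x=2, y=1), (x=0, y=3)
  Distance 4: (x=3, y=1), (x=2, y=2), (x=1, y=3), (x=0, y=4)
  Distance 5: (x=4, y=1), (x=3, y=2), (x=2, y=3), (x=1, y=4), (x=0, y=5)  <- goal reached here
One shortest path (5 moves): (x=0, y=0) -> (x=1, y=0) -> (x=1, y=1) -> (x=2, y=1) -> (x=3, y=1) -> (x=4, y=1)

Answer: Shortest path length: 5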